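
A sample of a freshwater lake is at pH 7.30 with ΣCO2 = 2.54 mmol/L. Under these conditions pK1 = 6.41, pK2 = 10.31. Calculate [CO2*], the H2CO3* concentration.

α₀ = 1 / (1 + K1/[H⁺] + K1K2/[H⁺]²) = 1 / (1 + 10^+0.89 + 10^-2.12)
   = 1 / (1 + 7.7625 + 0.0075858) = 1/8.7701 = 0.1140
[CO2*] = α₀ × DIC = 0.1140 × 2.54 = 0.290 mmol/L

[CO2*] = 0.290 mmol/L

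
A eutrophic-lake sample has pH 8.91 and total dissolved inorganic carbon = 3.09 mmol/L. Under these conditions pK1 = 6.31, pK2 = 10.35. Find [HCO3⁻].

α₁ = 1 / (1 + [H⁺]/K1 + K2/[H⁺]) = 1 / (1 + 10^-2.60 + 10^-1.44)
   = 1 / (1 + 0.0025119 + 0.036308) = 1/1.0388 = 0.9626
[HCO3⁻] = α₁ × DIC = 0.9626 × 3.09 = 2.97 mmol/L

[HCO3⁻] = 2.97 mmol/L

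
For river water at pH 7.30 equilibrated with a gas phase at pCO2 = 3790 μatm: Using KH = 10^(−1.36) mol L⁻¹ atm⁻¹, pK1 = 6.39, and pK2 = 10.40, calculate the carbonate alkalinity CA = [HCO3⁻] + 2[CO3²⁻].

CA = 1.35 mmol/L

[CO2*] = KH · pCO2 = 10^(−1.36) × 3790×10^-6 = 1.654×10^-4 mol/L
α₀ = 1/(1 + K1/[H⁺] + K1K2/[H⁺]²) = 1/(1 + 10^+0.91 + 10^-2.19) = 0.1095
DIC = [CO2*]/α₀ = 1.654×10^-4 / 0.1095 = 1.511 mmol/L
CA = (α₁ + 2α₂)·DIC = (0.8898 + 2×0.0007068) × 1.511 = 1.35 mmol/L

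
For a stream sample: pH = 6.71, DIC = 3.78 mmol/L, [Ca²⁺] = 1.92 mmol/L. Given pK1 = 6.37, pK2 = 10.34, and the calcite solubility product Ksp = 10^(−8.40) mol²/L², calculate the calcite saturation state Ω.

Ω = 0.293

α₂ = 1 / (1 + [H⁺]/K2 + [H⁺]²/(K1K2)) = 1 / (1 + 10^+3.63 + 10^+3.29)
   = 1 / (1 + 4265.8 + 1949.8) = 1/6216.6 = 0.0001609
[CO3²⁻] = α₂ × DIC = 0.0001609 × 3.78 = 0.0006080 mmol/L = 0.6080 μmol/L
Ksp = 10^(−8.40) = 3.981×10^-9
Ω = [Ca²⁺][CO3²⁻]/Ksp = (1.92×10^-3)(6.080×10^-7) / 3.981×10^-9 = 0.293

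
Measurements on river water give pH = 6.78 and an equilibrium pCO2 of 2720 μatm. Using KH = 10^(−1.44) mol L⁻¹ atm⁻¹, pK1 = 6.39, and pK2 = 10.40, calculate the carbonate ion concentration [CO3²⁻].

[CO3²⁻] = 0.0582 μmol/L

[CO2*] = KH · pCO2 = 10^(−1.44) × 2720×10^-6 = 9.876×10^-5 mol/L
α₀ = 1/(1 + K1/[H⁺] + K1K2/[H⁺]²) = 1/(1 + 10^+0.39 + 10^-3.23) = 0.2894
DIC = [CO2*]/α₀ = 9.876×10^-5 / 0.2894 = 0.3412 mmol/L
[CO3²⁻] = α₂·DIC; α₂ = 0.0001704, so [CO3²⁻] = 0.0001704 × 0.3412 = 5.82×10^-5 mmol/L = 0.0582 μmol/L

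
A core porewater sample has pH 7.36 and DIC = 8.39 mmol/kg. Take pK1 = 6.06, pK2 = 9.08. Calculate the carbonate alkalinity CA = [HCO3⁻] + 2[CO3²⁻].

CA = 8.15 mmol/kg

CA = [HCO3⁻] + 2[CO3²⁻] = (α₁ + 2α₂)·DIC
At pH 7.36: [H⁺]/K1 = 10^-1.30 = 0.050119, K2/[H⁺] = 10^-1.72 = 0.019055
α₁ = 1/(1 + 0.050119 + 0.019055) = 1/1.0692 = 0.9353; α₂ = α₁·K2/[H⁺] = 0.01782
α₁ + 2α₂ = 0.9709
CA = 0.9709 × 8.39 = 8.15 mmol/kg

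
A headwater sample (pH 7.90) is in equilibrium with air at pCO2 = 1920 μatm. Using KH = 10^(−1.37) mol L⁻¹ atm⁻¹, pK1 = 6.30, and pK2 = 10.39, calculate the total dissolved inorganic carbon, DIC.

[CO2*] = KH · pCO2 = 10^(−1.37) × 1920×10^-6 = 8.190×10^-5 mol/L
α₀ = 1/(1 + K1/[H⁺] + K1K2/[H⁺]²) = 1/(1 + 10^+1.60 + 10^-0.89) = 0.02443
DIC = [CO2*]/α₀ = 8.190×10^-5 / 0.02443 = 3.35 mmol/L

DIC = 3.35 mmol/L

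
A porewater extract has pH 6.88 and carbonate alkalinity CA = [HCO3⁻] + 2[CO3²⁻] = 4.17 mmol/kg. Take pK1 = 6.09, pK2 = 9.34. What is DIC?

DIC = 4.83 mmol/kg

CA = [HCO3⁻] + 2[CO3²⁻] = (α₁ + 2α₂)·DIC
At pH 6.88: [H⁺]/K1 = 10^-0.79 = 0.16218, K2/[H⁺] = 10^-2.46 = 0.0034674
α₁ = 1/(1 + 0.16218 + 0.0034674) = 1/1.1656 = 0.8579; α₂ = α₁·K2/[H⁺] = 0.002975
α₁ + 2α₂ = 0.8638
DIC = CA / (α₁ + 2α₂) = 4.17 / 0.8638 = 4.83 mmol/kg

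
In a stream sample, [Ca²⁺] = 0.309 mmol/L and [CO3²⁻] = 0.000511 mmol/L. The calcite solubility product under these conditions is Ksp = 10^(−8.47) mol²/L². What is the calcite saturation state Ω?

Ksp = 10^(−8.47) = 3.388×10^-9
Ω = [Ca²⁺][CO3²⁻]/Ksp = (0.309×10^-3)(0.000511×10^-3) / 3.388×10^-9 = 0.0466

Ω = 0.0466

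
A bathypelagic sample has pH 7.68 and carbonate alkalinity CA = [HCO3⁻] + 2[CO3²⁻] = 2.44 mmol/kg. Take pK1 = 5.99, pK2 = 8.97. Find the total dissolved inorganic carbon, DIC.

DIC = 2.37 mmol/kg

CA = [HCO3⁻] + 2[CO3²⁻] = (α₁ + 2α₂)·DIC
At pH 7.68: [H⁺]/K1 = 10^-1.69 = 0.020417, K2/[H⁺] = 10^-1.29 = 0.051286
α₁ = 1/(1 + 0.020417 + 0.051286) = 1/1.0717 = 0.9331; α₂ = α₁·K2/[H⁺] = 0.04785
α₁ + 2α₂ = 1.0288
DIC = CA / (α₁ + 2α₂) = 2.44 / 1.0288 = 2.37 mmol/kg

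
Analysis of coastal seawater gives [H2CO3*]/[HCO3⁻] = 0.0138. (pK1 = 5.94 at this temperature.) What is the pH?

From K1 = [H⁺][HCO3⁻]/[H2CO3*]:  pH = pK1 − log₁₀([H2CO3*]/[HCO3⁻])
log₁₀(0.0138) = -1.860
pH = 5.94 − (-1.860) = 7.80

pH = 7.80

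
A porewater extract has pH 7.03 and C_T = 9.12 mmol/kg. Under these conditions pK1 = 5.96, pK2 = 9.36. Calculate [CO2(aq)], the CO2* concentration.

[CO2*] = 0.712 mmol/kg

α₀ = 1 / (1 + K1/[H⁺] + K1K2/[H⁺]²) = 1 / (1 + 10^+1.07 + 10^-1.26)
   = 1 / (1 + 11.749 + 0.054954) = 1/12.804 = 0.07810
[CO2*] = α₀ × DIC = 0.07810 × 9.12 = 0.712 mmol/kg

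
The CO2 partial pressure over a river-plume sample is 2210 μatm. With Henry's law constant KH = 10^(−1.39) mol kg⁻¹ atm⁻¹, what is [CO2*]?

KH = 10^(−1.39) = 4.074×10^-2 mol kg⁻¹ atm⁻¹
[CO2*] = KH · pCO2 = 4.074×10^-2 × 2210×10^-6 atm = 9.00×10^-5 mol/kg

[CO2*] = 90.0 μmol/kg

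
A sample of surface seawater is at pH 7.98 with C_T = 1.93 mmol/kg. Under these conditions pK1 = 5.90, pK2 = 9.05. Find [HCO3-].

α₁ = 1 / (1 + [H⁺]/K1 + K2/[H⁺]) = 1 / (1 + 10^-2.08 + 10^-1.07)
   = 1 / (1 + 0.0083176 + 0.085114) = 1/1.0934 = 0.9146
[HCO3⁻] = α₁ × DIC = 0.9146 × 1.93 = 1.77 mmol/kg

[HCO3⁻] = 1.77 mmol/kg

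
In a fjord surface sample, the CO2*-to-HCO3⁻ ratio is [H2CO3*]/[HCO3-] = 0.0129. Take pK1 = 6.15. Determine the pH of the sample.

pH = 8.04

From K1 = [H⁺][HCO3-]/[H2CO3*]:  pH = pK1 − log₁₀([H2CO3*]/[HCO3-])
log₁₀(0.0129) = -1.889
pH = 6.15 − (-1.889) = 8.04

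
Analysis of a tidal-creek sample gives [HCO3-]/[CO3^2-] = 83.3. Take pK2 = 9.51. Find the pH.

From K2 = [H⁺][CO3^2-]/[HCO3-]:  pH = pK2 − log₁₀([HCO3-]/[CO3^2-])
log₁₀(83.3) = +1.921
pH = 9.51 − (+1.921) = 7.59

pH = 7.59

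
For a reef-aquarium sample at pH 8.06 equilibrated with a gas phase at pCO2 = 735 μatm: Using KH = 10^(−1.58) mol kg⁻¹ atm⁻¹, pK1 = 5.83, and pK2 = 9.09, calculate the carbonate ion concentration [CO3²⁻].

[CO2*] = KH · pCO2 = 10^(−1.58) × 735×10^-6 = 1.933×10^-5 mol/kg
α₀ = 1/(1 + K1/[H⁺] + K1K2/[H⁺]²) = 1/(1 + 10^+2.23 + 10^+1.20) = 0.005357
DIC = [CO2*]/α₀ = 1.933×10^-5 / 0.005357 = 3.609 mmol/kg
[CO3²⁻] = α₂·DIC; α₂ = 0.08490, so [CO3²⁻] = 0.08490 × 3.609 = 0.306 mmol/kg

[CO3²⁻] = 0.306 mmol/kg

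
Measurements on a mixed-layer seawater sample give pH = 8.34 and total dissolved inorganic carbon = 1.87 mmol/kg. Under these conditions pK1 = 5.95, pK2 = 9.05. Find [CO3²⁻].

α₂ = 1 / (1 + [H⁺]/K2 + [H⁺]²/(K1K2)) = 1 / (1 + 10^+0.71 + 10^-1.68)
   = 1 / (1 + 5.1286 + 0.020893) = 1/6.1495 = 0.1626
[CO3²⁻] = α₂ × DIC = 0.1626 × 1.87 = 0.304 mmol/kg

[CO3²⁻] = 0.304 mmol/kg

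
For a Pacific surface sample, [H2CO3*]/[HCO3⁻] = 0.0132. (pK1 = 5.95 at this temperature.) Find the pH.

From K1 = [H⁺][HCO3⁻]/[H2CO3*]:  pH = pK1 − log₁₀([H2CO3*]/[HCO3⁻])
log₁₀(0.0132) = -1.879
pH = 5.95 − (-1.879) = 7.83

pH = 7.83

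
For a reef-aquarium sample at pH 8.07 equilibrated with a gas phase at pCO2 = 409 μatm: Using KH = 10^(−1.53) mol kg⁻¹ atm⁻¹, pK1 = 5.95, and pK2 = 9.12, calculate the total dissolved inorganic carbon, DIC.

[CO2*] = KH · pCO2 = 10^(−1.53) × 409×10^-6 = 1.207×10^-5 mol/kg
α₀ = 1/(1 + K1/[H⁺] + K1K2/[H⁺]²) = 1/(1 + 10^+2.12 + 10^+1.07) = 0.006917
DIC = [CO2*]/α₀ = 1.207×10^-5 / 0.006917 = 1.75 mmol/kg

DIC = 1.75 mmol/kg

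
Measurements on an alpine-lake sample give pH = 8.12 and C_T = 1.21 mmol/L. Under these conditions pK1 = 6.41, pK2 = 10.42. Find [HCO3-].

α₁ = 1 / (1 + [H⁺]/K1 + K2/[H⁺]) = 1 / (1 + 10^-1.71 + 10^-2.30)
   = 1 / (1 + 0.019498 + 0.0050119) = 1/1.0245 = 0.9761
[HCO3⁻] = α₁ × DIC = 0.9761 × 1.21 = 1.18 mmol/L

[HCO3⁻] = 1.18 mmol/L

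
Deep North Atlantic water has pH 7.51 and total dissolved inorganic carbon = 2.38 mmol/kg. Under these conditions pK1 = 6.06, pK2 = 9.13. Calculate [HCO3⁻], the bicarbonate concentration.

[HCO3⁻] = 2.25 mmol/kg

α₁ = 1 / (1 + [H⁺]/K1 + K2/[H⁺]) = 1 / (1 + 10^-1.45 + 10^-1.62)
   = 1 / (1 + 0.035481 + 0.023988) = 1/1.0595 = 0.9439
[HCO3⁻] = α₁ × DIC = 0.9439 × 2.38 = 2.25 mmol/kg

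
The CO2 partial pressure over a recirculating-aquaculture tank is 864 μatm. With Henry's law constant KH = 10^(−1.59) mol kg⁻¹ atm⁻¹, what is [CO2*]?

KH = 10^(−1.59) = 2.570×10^-2 mol kg⁻¹ atm⁻¹
[CO2*] = KH · pCO2 = 2.570×10^-2 × 864×10^-6 atm = 2.22×10^-5 mol/kg

[CO2*] = 22.2 μmol/kg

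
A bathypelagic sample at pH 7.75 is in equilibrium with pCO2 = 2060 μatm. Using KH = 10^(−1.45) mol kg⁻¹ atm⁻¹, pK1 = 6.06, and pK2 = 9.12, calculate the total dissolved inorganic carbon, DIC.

DIC = 3.81 mmol/kg

[CO2*] = KH · pCO2 = 10^(−1.45) × 2060×10^-6 = 7.309×10^-5 mol/kg
α₀ = 1/(1 + K1/[H⁺] + K1K2/[H⁺]²) = 1/(1 + 10^+1.69 + 10^+0.32) = 0.01921
DIC = [CO2*]/α₀ = 7.309×10^-5 / 0.01921 = 3.81 mmol/kg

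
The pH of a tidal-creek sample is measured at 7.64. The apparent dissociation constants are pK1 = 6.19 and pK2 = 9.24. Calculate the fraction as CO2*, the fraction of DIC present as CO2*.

α₀ = 0.0335

α₀ = 1 / (1 + K1/[H⁺] + K1K2/[H⁺]²) = 1 / (1 + 10^+1.45 + 10^-0.15)
   = 1 / (1 + 28.184 + 0.70795) = 1/29.892 = 0.03345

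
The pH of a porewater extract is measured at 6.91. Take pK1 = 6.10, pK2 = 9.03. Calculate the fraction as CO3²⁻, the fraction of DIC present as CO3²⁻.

α₂ = 0.00653

α₂ = 1 / (1 + [H⁺]/K2 + [H⁺]²/(K1K2)) = 1 / (1 + 10^+2.12 + 10^+1.31)
   = 1 / (1 + 131.83 + 20.417) = 1/153.24 = 0.006526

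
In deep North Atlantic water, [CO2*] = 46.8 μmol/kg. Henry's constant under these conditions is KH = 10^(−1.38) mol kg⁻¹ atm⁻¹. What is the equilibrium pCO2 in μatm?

KH = 10^(−1.38) = 4.169×10^-2 mol kg⁻¹ atm⁻¹
pCO2 = [CO2*]/KH = 46.8×10^-6 / 4.169×10^-2 = 1.12×10^-3 atm = 1120 μatm

pCO2 = 1120 μatm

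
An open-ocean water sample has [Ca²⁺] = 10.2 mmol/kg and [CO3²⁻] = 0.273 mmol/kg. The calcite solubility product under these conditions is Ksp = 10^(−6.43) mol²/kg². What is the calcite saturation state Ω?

Ksp = 10^(−6.43) = 3.715×10^-7
Ω = [Ca²⁺][CO3²⁻]/Ksp = (10.2×10^-3)(0.273×10^-3) / 3.715×10^-7 = 7.49

Ω = 7.49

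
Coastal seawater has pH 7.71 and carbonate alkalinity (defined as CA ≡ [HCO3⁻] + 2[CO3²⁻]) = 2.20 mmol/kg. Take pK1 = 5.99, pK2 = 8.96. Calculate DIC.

CA = [HCO3⁻] + 2[CO3²⁻] = (α₁ + 2α₂)·DIC
At pH 7.71: [H⁺]/K1 = 10^-1.72 = 0.019055, K2/[H⁺] = 10^-1.25 = 0.056234
α₁ = 1/(1 + 0.019055 + 0.056234) = 1/1.0753 = 0.9300; α₂ = α₁·K2/[H⁺] = 0.05230
α₁ + 2α₂ = 1.0346
DIC = CA / (α₁ + 2α₂) = 2.20 / 1.0346 = 2.13 mmol/kg

DIC = 2.13 mmol/kg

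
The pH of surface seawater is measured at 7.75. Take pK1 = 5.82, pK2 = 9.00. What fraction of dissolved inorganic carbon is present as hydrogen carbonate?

α₁ = 1 / (1 + [H⁺]/K1 + K2/[H⁺]) = 1 / (1 + 10^-1.93 + 10^-1.25)
   = 1 / (1 + 0.011749 + 0.056234) = 1/1.0680 = 0.9363

α₁ = 0.936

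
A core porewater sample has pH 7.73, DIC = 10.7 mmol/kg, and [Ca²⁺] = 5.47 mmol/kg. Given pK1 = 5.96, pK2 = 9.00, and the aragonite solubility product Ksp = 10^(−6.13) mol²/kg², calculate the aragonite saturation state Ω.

Ω = 3.96

α₂ = 1 / (1 + [H⁺]/K2 + [H⁺]²/(K1K2)) = 1 / (1 + 10^+1.27 + 10^-0.50)
   = 1 / (1 + 18.621 + 0.31623) = 1/19.937 = 0.05016
[CO3²⁻] = α₂ × DIC = 0.05016 × 10.7 = 0.5367 mmol/kg
Ksp = 10^(−6.13) = 7.413×10^-7
Ω = [Ca²⁺][CO3²⁻]/Ksp = (5.47×10^-3)(5.367×10^-4) / 7.413×10^-7 = 3.96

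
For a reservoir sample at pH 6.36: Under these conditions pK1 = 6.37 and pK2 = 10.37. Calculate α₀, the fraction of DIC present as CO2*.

α₀ = 0.506

α₀ = 1 / (1 + K1/[H⁺] + K1K2/[H⁺]²) = 1 / (1 + 10^-0.01 + 10^-4.02)
   = 1 / (1 + 0.97724 + 9.5499×10^-5) = 1/1.9773 = 0.5057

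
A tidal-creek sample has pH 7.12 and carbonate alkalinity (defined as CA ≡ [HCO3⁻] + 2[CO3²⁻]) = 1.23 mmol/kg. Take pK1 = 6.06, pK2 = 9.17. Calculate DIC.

CA = [HCO3⁻] + 2[CO3²⁻] = (α₁ + 2α₂)·DIC
At pH 7.12: [H⁺]/K1 = 10^-1.06 = 0.087096, K2/[H⁺] = 10^-2.05 = 0.0089125
α₁ = 1/(1 + 0.087096 + 0.0089125) = 1/1.0960 = 0.9124; α₂ = α₁·K2/[H⁺] = 0.008132
α₁ + 2α₂ = 0.9287
DIC = CA / (α₁ + 2α₂) = 1.23 / 0.9287 = 1.32 mmol/kg

DIC = 1.32 mmol/kg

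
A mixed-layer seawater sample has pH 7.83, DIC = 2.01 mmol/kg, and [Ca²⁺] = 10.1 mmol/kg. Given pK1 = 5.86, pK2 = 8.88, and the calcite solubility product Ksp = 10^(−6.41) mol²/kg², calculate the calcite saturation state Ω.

α₂ = 1 / (1 + [H⁺]/K2 + [H⁺]²/(K1K2)) = 1 / (1 + 10^+1.05 + 10^-0.92)
   = 1 / (1 + 11.220 + 0.12023) = 1/12.340 = 0.08103
[CO3²⁻] = α₂ × DIC = 0.08103 × 2.01 = 0.1629 mmol/kg
Ksp = 10^(−6.41) = 3.890×10^-7
Ω = [Ca²⁺][CO3²⁻]/Ksp = (10.1×10^-3)(1.629×10^-4) / 3.890×10^-7 = 4.23

Ω = 4.23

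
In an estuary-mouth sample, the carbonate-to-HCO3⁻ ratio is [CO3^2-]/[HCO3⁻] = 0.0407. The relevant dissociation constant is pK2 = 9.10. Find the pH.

pH = 7.71

From K2 = [H⁺][CO3^2-]/[HCO3⁻]:  pH = pK2 + log₁₀([CO3^2-]/[HCO3⁻])
log₁₀(0.0407) = -1.390
pH = 9.10 + (-1.390) = 7.71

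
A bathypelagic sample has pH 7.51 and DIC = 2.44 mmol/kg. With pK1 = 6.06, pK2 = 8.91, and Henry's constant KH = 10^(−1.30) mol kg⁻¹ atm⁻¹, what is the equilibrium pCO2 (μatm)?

α₀ = 1 / (1 + K1/[H⁺] + K1K2/[H⁺]²) = 1 / (1 + 10^+1.45 + 10^+0.05)
   = 1 / (1 + 28.184 + 1.1220) = 1/30.306 = 0.03300
[CO2*] = α₀ × DIC = 0.03300 × 2.44 = 0.08051 mmol/kg
pCO2 = [CO2*]/KH = 8.051×10^-5 / 5.012×10^-2 = 1610 μatm

pCO2 = 1610 μatm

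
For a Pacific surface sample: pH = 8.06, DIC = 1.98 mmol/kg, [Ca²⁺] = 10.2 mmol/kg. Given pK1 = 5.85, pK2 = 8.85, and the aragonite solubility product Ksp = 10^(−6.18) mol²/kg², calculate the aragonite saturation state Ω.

α₂ = 1 / (1 + [H⁺]/K2 + [H⁺]²/(K1K2)) = 1 / (1 + 10^+0.79 + 10^-1.42)
   = 1 / (1 + 6.1660 + 0.038019) = 1/7.2040 = 0.1388
[CO3²⁻] = α₂ × DIC = 0.1388 × 1.98 = 0.2748 mmol/kg
Ksp = 10^(−6.18) = 6.607×10^-7
Ω = [Ca²⁺][CO3²⁻]/Ksp = (10.2×10^-3)(2.748×10^-4) / 6.607×10^-7 = 4.24

Ω = 4.24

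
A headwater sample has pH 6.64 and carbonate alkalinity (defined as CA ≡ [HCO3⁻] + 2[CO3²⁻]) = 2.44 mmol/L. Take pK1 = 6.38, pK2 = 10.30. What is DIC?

CA = [HCO3⁻] + 2[CO3²⁻] = (α₁ + 2α₂)·DIC
At pH 6.64: [H⁺]/K1 = 10^-0.26 = 0.54954, K2/[H⁺] = 10^-3.66 = 0.00021878
α₁ = 1/(1 + 0.54954 + 0.00021878) = 1/1.5498 = 0.6453; α₂ = α₁·K2/[H⁺] = 0.0001412
α₁ + 2α₂ = 0.6455
DIC = CA / (α₁ + 2α₂) = 2.44 / 0.6455 = 3.78 mmol/L

DIC = 3.78 mmol/L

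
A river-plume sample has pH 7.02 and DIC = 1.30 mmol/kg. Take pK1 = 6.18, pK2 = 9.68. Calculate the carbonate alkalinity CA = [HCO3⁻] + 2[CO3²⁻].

CA = 1.14 mmol/kg

CA = [HCO3⁻] + 2[CO3²⁻] = (α₁ + 2α₂)·DIC
At pH 7.02: [H⁺]/K1 = 10^-0.84 = 0.14454, K2/[H⁺] = 10^-2.66 = 0.0021878
α₁ = 1/(1 + 0.14454 + 0.0021878) = 1/1.1467 = 0.8720; α₂ = α₁·K2/[H⁺] = 0.001908
α₁ + 2α₂ = 0.8759
CA = 0.8759 × 1.30 = 1.14 mmol/kg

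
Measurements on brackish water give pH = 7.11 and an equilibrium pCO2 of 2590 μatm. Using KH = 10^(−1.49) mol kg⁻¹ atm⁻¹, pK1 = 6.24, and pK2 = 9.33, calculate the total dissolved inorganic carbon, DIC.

DIC = 0.709 mmol/kg

[CO2*] = KH · pCO2 = 10^(−1.49) × 2590×10^-6 = 8.381×10^-5 mol/kg
α₀ = 1/(1 + K1/[H⁺] + K1K2/[H⁺]²) = 1/(1 + 10^+0.87 + 10^-1.35) = 0.1182
DIC = [CO2*]/α₀ = 8.381×10^-5 / 0.1182 = 0.709 mmol/kg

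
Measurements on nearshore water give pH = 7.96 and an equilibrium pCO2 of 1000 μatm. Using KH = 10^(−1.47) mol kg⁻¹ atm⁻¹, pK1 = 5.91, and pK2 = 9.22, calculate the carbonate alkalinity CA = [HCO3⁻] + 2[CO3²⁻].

[CO2*] = KH · pCO2 = 10^(−1.47) × 1000×10^-6 = 3.388×10^-5 mol/kg
α₀ = 1/(1 + K1/[H⁺] + K1K2/[H⁺]²) = 1/(1 + 10^+2.05 + 10^+0.79) = 0.008377
DIC = [CO2*]/α₀ = 3.388×10^-5 / 0.008377 = 4.045 mmol/kg
CA = (α₁ + 2α₂)·DIC = (0.9400 + 2×0.05166) × 4.045 = 4.22 mmol/kg

CA = 4.22 mmol/kg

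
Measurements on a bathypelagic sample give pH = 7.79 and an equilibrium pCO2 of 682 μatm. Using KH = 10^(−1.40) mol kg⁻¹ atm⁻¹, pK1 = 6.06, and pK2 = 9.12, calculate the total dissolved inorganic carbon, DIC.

[CO2*] = KH · pCO2 = 10^(−1.40) × 682×10^-6 = 2.715×10^-5 mol/kg
α₀ = 1/(1 + K1/[H⁺] + K1K2/[H⁺]²) = 1/(1 + 10^+1.73 + 10^+0.40) = 0.01748
DIC = [CO2*]/α₀ = 2.715×10^-5 / 0.01748 = 1.55 mmol/kg

DIC = 1.55 mmol/kg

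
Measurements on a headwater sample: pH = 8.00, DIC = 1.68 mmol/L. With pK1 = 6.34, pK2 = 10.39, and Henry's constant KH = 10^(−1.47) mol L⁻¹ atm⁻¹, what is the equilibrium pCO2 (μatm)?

pCO2 = 1060 μatm

α₀ = 1 / (1 + K1/[H⁺] + K1K2/[H⁺]²) = 1 / (1 + 10^+1.66 + 10^-0.73)
   = 1 / (1 + 45.709 + 0.18621) = 1/46.895 = 0.02132
[CO2*] = α₀ × DIC = 0.02132 × 1.68 = 0.03582 mmol/L
pCO2 = [CO2*]/KH = 3.582×10^-5 / 3.388×10^-2 = 1060 μatm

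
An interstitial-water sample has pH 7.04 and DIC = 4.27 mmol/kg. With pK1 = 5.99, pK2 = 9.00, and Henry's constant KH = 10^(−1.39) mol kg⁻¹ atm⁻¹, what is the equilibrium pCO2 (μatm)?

pCO2 = 8490 μatm

α₀ = 1 / (1 + K1/[H⁺] + K1K2/[H⁺]²) = 1 / (1 + 10^+1.05 + 10^-0.91)
   = 1 / (1 + 11.220 + 0.12303) = 1/12.343 = 0.08102
[CO2*] = α₀ × DIC = 0.08102 × 4.27 = 0.3459 mmol/kg
pCO2 = [CO2*]/KH = 3.459×10^-4 / 4.074×10^-2 = 8490 μatm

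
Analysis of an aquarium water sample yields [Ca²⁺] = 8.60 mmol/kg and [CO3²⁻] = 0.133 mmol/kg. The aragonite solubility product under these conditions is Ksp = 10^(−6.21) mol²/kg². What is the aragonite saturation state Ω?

Ksp = 10^(−6.21) = 6.166×10^-7
Ω = [Ca²⁺][CO3²⁻]/Ksp = (8.60×10^-3)(0.133×10^-3) / 6.166×10^-7 = 1.86

Ω = 1.86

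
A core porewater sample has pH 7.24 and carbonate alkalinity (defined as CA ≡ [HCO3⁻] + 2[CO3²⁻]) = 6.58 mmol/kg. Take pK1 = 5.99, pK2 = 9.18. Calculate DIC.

CA = [HCO3⁻] + 2[CO3²⁻] = (α₁ + 2α₂)·DIC
At pH 7.24: [H⁺]/K1 = 10^-1.25 = 0.056234, K2/[H⁺] = 10^-1.94 = 0.011482
α₁ = 1/(1 + 0.056234 + 0.011482) = 1/1.0677 = 0.9366; α₂ = α₁·K2/[H⁺] = 0.01075
α₁ + 2α₂ = 0.9581
DIC = CA / (α₁ + 2α₂) = 6.58 / 0.9581 = 6.87 mmol/kg

DIC = 6.87 mmol/kg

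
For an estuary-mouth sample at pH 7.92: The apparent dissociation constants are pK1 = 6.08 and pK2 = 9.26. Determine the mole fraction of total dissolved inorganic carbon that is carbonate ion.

α₂ = 0.0431

α₂ = 1 / (1 + [H⁺]/K2 + [H⁺]²/(K1K2)) = 1 / (1 + 10^+1.34 + 10^-0.50)
   = 1 / (1 + 21.878 + 0.31623) = 1/23.194 = 0.04311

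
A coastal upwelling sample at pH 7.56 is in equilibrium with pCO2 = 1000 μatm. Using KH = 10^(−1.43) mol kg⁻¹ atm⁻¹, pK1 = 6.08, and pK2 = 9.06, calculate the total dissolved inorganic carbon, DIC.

DIC = 1.19 mmol/kg

[CO2*] = KH · pCO2 = 10^(−1.43) × 1000×10^-6 = 3.715×10^-5 mol/kg
α₀ = 1/(1 + K1/[H⁺] + K1K2/[H⁺]²) = 1/(1 + 10^+1.48 + 10^-0.02) = 0.03110
DIC = [CO2*]/α₀ = 3.715×10^-5 / 0.03110 = 1.19 mmol/kg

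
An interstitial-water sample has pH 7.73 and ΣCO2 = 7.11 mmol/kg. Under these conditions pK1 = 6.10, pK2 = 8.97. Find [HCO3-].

[HCO3⁻] = 6.58 mmol/kg

α₁ = 1 / (1 + [H⁺]/K1 + K2/[H⁺]) = 1 / (1 + 10^-1.63 + 10^-1.24)
   = 1 / (1 + 0.023442 + 0.057544) = 1/1.0810 = 0.9251
[HCO3⁻] = α₁ × DIC = 0.9251 × 7.11 = 6.58 mmol/kg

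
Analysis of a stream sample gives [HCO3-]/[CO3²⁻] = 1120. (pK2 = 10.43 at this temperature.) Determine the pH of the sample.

From K2 = [H⁺][CO3²⁻]/[HCO3-]:  pH = pK2 − log₁₀([HCO3-]/[CO3²⁻])
log₁₀(1120) = +3.049
pH = 10.43 − (+3.049) = 7.38

pH = 7.38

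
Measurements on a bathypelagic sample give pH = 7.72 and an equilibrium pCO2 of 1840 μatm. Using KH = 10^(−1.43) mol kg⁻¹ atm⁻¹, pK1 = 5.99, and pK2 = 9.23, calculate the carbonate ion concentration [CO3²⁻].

[CO3²⁻] = 0.113 mmol/kg

[CO2*] = KH · pCO2 = 10^(−1.43) × 1840×10^-6 = 6.836×10^-5 mol/kg
α₀ = 1/(1 + K1/[H⁺] + K1K2/[H⁺]²) = 1/(1 + 10^+1.73 + 10^+0.22) = 0.01774
DIC = [CO2*]/α₀ = 6.836×10^-5 / 0.01774 = 3.853 mmol/kg
[CO3²⁻] = α₂·DIC; α₂ = 0.02944, so [CO3²⁻] = 0.02944 × 3.853 = 0.113 mmol/kg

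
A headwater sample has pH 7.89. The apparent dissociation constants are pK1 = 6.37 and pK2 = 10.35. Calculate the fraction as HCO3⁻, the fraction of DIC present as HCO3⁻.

α₁ = 1 / (1 + [H⁺]/K1 + K2/[H⁺]) = 1 / (1 + 10^-1.52 + 10^-2.46)
   = 1 / (1 + 0.030200 + 0.0034674) = 1/1.0337 = 0.9674

α₁ = 0.967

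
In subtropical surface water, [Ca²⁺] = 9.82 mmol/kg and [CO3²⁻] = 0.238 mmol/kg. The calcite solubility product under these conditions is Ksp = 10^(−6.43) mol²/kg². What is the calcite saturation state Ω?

Ksp = 10^(−6.43) = 3.715×10^-7
Ω = [Ca²⁺][CO3²⁻]/Ksp = (9.82×10^-3)(0.238×10^-3) / 3.715×10^-7 = 6.29

Ω = 6.29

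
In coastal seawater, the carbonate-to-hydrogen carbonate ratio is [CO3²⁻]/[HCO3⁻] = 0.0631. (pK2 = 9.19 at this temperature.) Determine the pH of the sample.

From K2 = [H⁺][CO3²⁻]/[HCO3⁻]:  pH = pK2 + log₁₀([CO3²⁻]/[HCO3⁻])
log₁₀(0.0631) = -1.200
pH = 9.19 + (-1.200) = 7.99

pH = 7.99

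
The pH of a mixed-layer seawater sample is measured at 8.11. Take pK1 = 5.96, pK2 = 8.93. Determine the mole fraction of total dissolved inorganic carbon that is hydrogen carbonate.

α₁ = 1 / (1 + [H⁺]/K1 + K2/[H⁺]) = 1 / (1 + 10^-2.15 + 10^-0.82)
   = 1 / (1 + 0.0070795 + 0.15136) = 1/1.1584 = 0.8632

α₁ = 0.863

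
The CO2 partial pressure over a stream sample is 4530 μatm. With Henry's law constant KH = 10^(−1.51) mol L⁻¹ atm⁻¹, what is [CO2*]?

[CO2*] = 140 μmol/L

KH = 10^(−1.51) = 3.090×10^-2 mol L⁻¹ atm⁻¹
[CO2*] = KH · pCO2 = 3.090×10^-2 × 4530×10^-6 atm = 1.40×10^-4 mol/L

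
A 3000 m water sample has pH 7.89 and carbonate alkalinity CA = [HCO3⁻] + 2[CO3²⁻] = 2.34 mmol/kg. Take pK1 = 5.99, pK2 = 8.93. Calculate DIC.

CA = [HCO3⁻] + 2[CO3²⁻] = (α₁ + 2α₂)·DIC
At pH 7.89: [H⁺]/K1 = 10^-1.90 = 0.012589, K2/[H⁺] = 10^-1.04 = 0.091201
α₁ = 1/(1 + 0.012589 + 0.091201) = 1/1.1038 = 0.9060; α₂ = α₁·K2/[H⁺] = 0.08263
α₁ + 2α₂ = 1.0712
DIC = CA / (α₁ + 2α₂) = 2.34 / 1.0712 = 2.18 mmol/kg

DIC = 2.18 mmol/kg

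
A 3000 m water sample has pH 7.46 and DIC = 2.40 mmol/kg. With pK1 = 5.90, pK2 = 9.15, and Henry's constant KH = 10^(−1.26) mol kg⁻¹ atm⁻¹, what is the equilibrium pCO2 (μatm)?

pCO2 = 1150 μatm

α₀ = 1 / (1 + K1/[H⁺] + K1K2/[H⁺]²) = 1 / (1 + 10^+1.56 + 10^-0.13)
   = 1 / (1 + 36.308 + 0.74131) = 1/38.049 = 0.02628
[CO2*] = α₀ × DIC = 0.02628 × 2.40 = 0.06308 mmol/kg
pCO2 = [CO2*]/KH = 6.308×10^-5 / 5.495×10^-2 = 1150 μatm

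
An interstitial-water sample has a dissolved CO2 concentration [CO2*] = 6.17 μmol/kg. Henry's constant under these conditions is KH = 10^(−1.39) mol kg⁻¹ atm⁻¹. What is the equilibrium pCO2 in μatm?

KH = 10^(−1.39) = 4.074×10^-2 mol kg⁻¹ atm⁻¹
pCO2 = [CO2*]/KH = 6.17×10^-6 / 4.074×10^-2 = 1.51×10^-4 atm = 151 μatm

pCO2 = 151 μatm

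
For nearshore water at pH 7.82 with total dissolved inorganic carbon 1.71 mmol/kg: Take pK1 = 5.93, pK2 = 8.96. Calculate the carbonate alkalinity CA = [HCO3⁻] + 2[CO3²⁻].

CA = 1.80 mmol/kg

CA = [HCO3⁻] + 2[CO3²⁻] = (α₁ + 2α₂)·DIC
At pH 7.82: [H⁺]/K1 = 10^-1.89 = 0.012882, K2/[H⁺] = 10^-1.14 = 0.072444
α₁ = 1/(1 + 0.012882 + 0.072444) = 1/1.0853 = 0.9214; α₂ = α₁·K2/[H⁺] = 0.06675
α₁ + 2α₂ = 1.0549
CA = 1.0549 × 1.71 = 1.80 mmol/kg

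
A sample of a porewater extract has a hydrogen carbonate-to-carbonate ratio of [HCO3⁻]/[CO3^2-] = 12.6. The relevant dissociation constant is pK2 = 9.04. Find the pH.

pH = 7.94

From K2 = [H⁺][CO3^2-]/[HCO3⁻]:  pH = pK2 − log₁₀([HCO3⁻]/[CO3^2-])
log₁₀(12.6) = +1.100
pH = 9.04 − (+1.100) = 7.94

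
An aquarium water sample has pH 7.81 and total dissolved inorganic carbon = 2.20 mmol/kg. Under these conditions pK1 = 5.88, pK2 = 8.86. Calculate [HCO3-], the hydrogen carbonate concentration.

α₁ = 1 / (1 + [H⁺]/K1 + K2/[H⁺]) = 1 / (1 + 10^-1.93 + 10^-1.05)
   = 1 / (1 + 0.011749 + 0.089125) = 1/1.1009 = 0.9084
[HCO3⁻] = α₁ × DIC = 0.9084 × 2.20 = 2.00 mmol/kg

[HCO3⁻] = 2.00 mmol/kg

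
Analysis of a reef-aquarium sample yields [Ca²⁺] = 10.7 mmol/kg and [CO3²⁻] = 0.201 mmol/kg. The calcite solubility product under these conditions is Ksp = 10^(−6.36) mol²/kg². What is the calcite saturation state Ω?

Ω = 4.93

Ksp = 10^(−6.36) = 4.365×10^-7
Ω = [Ca²⁺][CO3²⁻]/Ksp = (10.7×10^-3)(0.201×10^-3) / 4.365×10^-7 = 4.93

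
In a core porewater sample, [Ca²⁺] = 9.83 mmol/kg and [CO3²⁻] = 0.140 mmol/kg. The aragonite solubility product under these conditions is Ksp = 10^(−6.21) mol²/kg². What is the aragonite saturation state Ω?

Ksp = 10^(−6.21) = 6.166×10^-7
Ω = [Ca²⁺][CO3²⁻]/Ksp = (9.83×10^-3)(0.140×10^-3) / 6.166×10^-7 = 2.23

Ω = 2.23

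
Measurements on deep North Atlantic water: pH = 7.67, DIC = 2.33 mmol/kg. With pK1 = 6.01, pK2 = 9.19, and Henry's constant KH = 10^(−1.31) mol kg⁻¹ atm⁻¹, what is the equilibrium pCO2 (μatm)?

pCO2 = 989 μatm

α₀ = 1 / (1 + K1/[H⁺] + K1K2/[H⁺]²) = 1 / (1 + 10^+1.66 + 10^+0.14)
   = 1 / (1 + 45.709 + 1.3804) = 1/48.089 = 0.02079
[CO2*] = α₀ × DIC = 0.02079 × 2.33 = 0.04845 mmol/kg
pCO2 = [CO2*]/KH = 4.845×10^-5 / 4.898×10^-2 = 989 μatm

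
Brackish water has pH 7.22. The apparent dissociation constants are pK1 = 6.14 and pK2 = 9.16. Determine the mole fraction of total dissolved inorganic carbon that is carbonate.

α₂ = 1 / (1 + [H⁺]/K2 + [H⁺]²/(K1K2)) = 1 / (1 + 10^+1.94 + 10^+0.86)
   = 1 / (1 + 87.096 + 7.2444) = 1/95.341 = 0.01049

α₂ = 0.0105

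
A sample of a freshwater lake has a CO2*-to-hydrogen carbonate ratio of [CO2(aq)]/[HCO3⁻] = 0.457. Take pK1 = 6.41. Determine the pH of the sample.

pH = 6.75

From K1 = [H⁺][HCO3⁻]/[CO2(aq)]:  pH = pK1 − log₁₀([CO2(aq)]/[HCO3⁻])
log₁₀(0.457) = -0.340
pH = 6.41 − (-0.340) = 6.75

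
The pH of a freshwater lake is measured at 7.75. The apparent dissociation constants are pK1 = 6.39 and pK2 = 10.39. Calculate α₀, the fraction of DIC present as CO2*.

α₀ = 1 / (1 + K1/[H⁺] + K1K2/[H⁺]²) = 1 / (1 + 10^+1.36 + 10^-1.28)
   = 1 / (1 + 22.909 + 0.052481) = 1/23.961 = 0.04173

α₀ = 0.0417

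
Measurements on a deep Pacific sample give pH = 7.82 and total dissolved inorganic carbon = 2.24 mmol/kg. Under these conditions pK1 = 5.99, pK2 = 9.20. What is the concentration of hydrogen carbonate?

α₁ = 1 / (1 + [H⁺]/K1 + K2/[H⁺]) = 1 / (1 + 10^-1.83 + 10^-1.38)
   = 1 / (1 + 0.014791 + 0.041687) = 1/1.0565 = 0.9465
[HCO3⁻] = α₁ × DIC = 0.9465 × 2.24 = 2.12 mmol/kg

[HCO3⁻] = 2.12 mmol/kg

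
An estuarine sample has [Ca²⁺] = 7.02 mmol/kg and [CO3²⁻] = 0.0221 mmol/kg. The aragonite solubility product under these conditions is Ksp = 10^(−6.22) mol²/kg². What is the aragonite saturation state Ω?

Ω = 0.257

Ksp = 10^(−6.22) = 6.026×10^-7
Ω = [Ca²⁺][CO3²⁻]/Ksp = (7.02×10^-3)(0.0221×10^-3) / 6.026×10^-7 = 0.257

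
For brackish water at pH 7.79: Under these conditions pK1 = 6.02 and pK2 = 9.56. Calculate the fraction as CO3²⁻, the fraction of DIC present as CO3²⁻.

α₂ = 0.0164

α₂ = 1 / (1 + [H⁺]/K2 + [H⁺]²/(K1K2)) = 1 / (1 + 10^+1.77 + 10^+0.00)
   = 1 / (1 + 58.884 + 1.0000) = 1/60.884 = 0.01642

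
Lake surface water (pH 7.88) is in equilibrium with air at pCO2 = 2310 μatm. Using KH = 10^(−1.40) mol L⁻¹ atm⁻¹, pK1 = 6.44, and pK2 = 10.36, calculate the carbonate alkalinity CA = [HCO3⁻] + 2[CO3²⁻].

[CO2*] = KH · pCO2 = 10^(−1.40) × 2310×10^-6 = 9.196×10^-5 mol/L
α₀ = 1/(1 + K1/[H⁺] + K1K2/[H⁺]²) = 1/(1 + 10^+1.44 + 10^-1.04) = 0.03492
DIC = [CO2*]/α₀ = 9.196×10^-5 / 0.03492 = 2.633 mmol/L
CA = (α₁ + 2α₂)·DIC = (0.9619 + 2×0.003185) × 2.633 = 2.55 mmol/L

CA = 2.55 mmol/L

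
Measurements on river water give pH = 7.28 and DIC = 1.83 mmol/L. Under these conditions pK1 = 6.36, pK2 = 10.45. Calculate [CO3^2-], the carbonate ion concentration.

[CO3²⁻] = 1.10 μmol/L

α₂ = 1 / (1 + [H⁺]/K2 + [H⁺]²/(K1K2)) = 1 / (1 + 10^+3.17 + 10^+2.25)
   = 1 / (1 + 1479.1 + 177.83) = 1/1657.9 = 0.0006032
[CO3²⁻] = α₂ × DIC = 0.0006032 × 1.83 = 0.00110 mmol/L = 1.10 μmol/L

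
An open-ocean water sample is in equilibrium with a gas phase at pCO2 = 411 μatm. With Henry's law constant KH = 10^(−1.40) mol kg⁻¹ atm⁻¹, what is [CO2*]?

[CO2*] = 16.4 μmol/kg

KH = 10^(−1.40) = 3.981×10^-2 mol kg⁻¹ atm⁻¹
[CO2*] = KH · pCO2 = 3.981×10^-2 × 411×10^-6 atm = 1.64×10^-5 mol/kg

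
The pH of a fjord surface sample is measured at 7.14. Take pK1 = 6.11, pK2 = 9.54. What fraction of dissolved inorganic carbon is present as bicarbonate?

α₁ = 0.911

α₁ = 1 / (1 + [H⁺]/K1 + K2/[H⁺]) = 1 / (1 + 10^-1.03 + 10^-2.40)
   = 1 / (1 + 0.093325 + 0.0039811) = 1/1.0973 = 0.9113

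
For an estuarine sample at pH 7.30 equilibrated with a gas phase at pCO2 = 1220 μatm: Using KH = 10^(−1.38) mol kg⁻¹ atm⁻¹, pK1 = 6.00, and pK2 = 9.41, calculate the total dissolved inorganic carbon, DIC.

DIC = 1.07 mmol/kg

[CO2*] = KH · pCO2 = 10^(−1.38) × 1220×10^-6 = 5.086×10^-5 mol/kg
α₀ = 1/(1 + K1/[H⁺] + K1K2/[H⁺]²) = 1/(1 + 10^+1.30 + 10^-0.81) = 0.04738
DIC = [CO2*]/α₀ = 5.086×10^-5 / 0.04738 = 1.07 mmol/kg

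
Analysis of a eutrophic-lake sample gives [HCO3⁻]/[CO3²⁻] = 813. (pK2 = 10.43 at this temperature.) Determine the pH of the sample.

From K2 = [H⁺][CO3²⁻]/[HCO3⁻]:  pH = pK2 − log₁₀([HCO3⁻]/[CO3²⁻])
log₁₀(813) = +2.910
pH = 10.43 − (+2.910) = 7.52

pH = 7.52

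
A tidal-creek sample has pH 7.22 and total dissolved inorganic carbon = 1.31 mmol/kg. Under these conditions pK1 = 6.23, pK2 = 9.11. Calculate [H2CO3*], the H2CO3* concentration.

α₀ = 1 / (1 + K1/[H⁺] + K1K2/[H⁺]²) = 1 / (1 + 10^+0.99 + 10^-0.90)
   = 1 / (1 + 9.7724 + 0.12589) = 1/10.898 = 0.09176
[CO2*] = α₀ × DIC = 0.09176 × 1.31 = 0.120 mmol/kg

[CO2*] = 0.120 mmol/kg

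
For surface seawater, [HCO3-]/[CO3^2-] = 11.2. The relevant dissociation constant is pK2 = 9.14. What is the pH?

pH = 8.09

From K2 = [H⁺][CO3^2-]/[HCO3-]:  pH = pK2 − log₁₀([HCO3-]/[CO3^2-])
log₁₀(11.2) = +1.049
pH = 9.14 − (+1.049) = 8.09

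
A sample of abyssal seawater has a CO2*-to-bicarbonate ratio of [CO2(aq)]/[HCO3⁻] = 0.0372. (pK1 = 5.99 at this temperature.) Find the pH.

From K1 = [H⁺][HCO3⁻]/[CO2(aq)]:  pH = pK1 − log₁₀([CO2(aq)]/[HCO3⁻])
log₁₀(0.0372) = -1.429
pH = 5.99 − (-1.429) = 7.42

pH = 7.42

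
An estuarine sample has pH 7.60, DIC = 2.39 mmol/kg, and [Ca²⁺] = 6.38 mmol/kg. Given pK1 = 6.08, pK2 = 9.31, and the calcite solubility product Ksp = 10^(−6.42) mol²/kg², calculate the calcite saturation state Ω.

Ω = 0.745

α₂ = 1 / (1 + [H⁺]/K2 + [H⁺]²/(K1K2)) = 1 / (1 + 10^+1.71 + 10^+0.19)
   = 1 / (1 + 51.286 + 1.5488) = 1/53.835 = 0.01858
[CO3²⁻] = α₂ × DIC = 0.01858 × 2.39 = 0.04439 mmol/kg
Ksp = 10^(−6.42) = 3.802×10^-7
Ω = [Ca²⁺][CO3²⁻]/Ksp = (6.38×10^-3)(4.439×10^-5) / 3.802×10^-7 = 0.745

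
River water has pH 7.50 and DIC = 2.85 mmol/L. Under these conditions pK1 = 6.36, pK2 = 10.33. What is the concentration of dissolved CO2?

[CO2*] = 0.192 mmol/L

α₀ = 1 / (1 + K1/[H⁺] + K1K2/[H⁺]²) = 1 / (1 + 10^+1.14 + 10^-1.69)
   = 1 / (1 + 13.804 + 0.020417) = 1/14.824 = 0.06746
[CO2*] = α₀ × DIC = 0.06746 × 2.85 = 0.192 mmol/L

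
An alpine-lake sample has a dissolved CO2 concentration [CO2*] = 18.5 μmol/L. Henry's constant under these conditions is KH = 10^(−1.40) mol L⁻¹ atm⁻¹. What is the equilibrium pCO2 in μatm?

KH = 10^(−1.40) = 3.981×10^-2 mol L⁻¹ atm⁻¹
pCO2 = [CO2*]/KH = 18.5×10^-6 / 3.981×10^-2 = 4.65×10^-4 atm = 465 μatm

pCO2 = 465 μatm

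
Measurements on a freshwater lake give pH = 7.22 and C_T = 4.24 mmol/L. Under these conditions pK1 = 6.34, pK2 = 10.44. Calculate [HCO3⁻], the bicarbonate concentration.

α₁ = 1 / (1 + [H⁺]/K1 + K2/[H⁺]) = 1 / (1 + 10^-0.88 + 10^-3.22)
   = 1 / (1 + 0.13183 + 0.00060256) = 1/1.1324 = 0.8831
[HCO3⁻] = α₁ × DIC = 0.8831 × 4.24 = 3.74 mmol/L

[HCO3⁻] = 3.74 mmol/L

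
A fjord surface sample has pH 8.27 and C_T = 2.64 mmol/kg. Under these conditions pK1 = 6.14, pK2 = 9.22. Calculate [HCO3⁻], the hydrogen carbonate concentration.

[HCO3⁻] = 2.36 mmol/kg

α₁ = 1 / (1 + [H⁺]/K1 + K2/[H⁺]) = 1 / (1 + 10^-2.13 + 10^-0.95)
   = 1 / (1 + 0.0074131 + 0.11220) = 1/1.1196 = 0.8932
[HCO3⁻] = α₁ × DIC = 0.8932 × 2.64 = 2.36 mmol/kg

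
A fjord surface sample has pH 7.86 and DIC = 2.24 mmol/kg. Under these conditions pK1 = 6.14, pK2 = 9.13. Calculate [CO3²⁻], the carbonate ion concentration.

α₂ = 1 / (1 + [H⁺]/K2 + [H⁺]²/(K1K2)) = 1 / (1 + 10^+1.27 + 10^-0.45)
   = 1 / (1 + 18.621 + 0.35481) = 1/19.976 = 0.05006
[CO3²⁻] = α₂ × DIC = 0.05006 × 2.24 = 0.112 mmol/kg

[CO3²⁻] = 0.112 mmol/kg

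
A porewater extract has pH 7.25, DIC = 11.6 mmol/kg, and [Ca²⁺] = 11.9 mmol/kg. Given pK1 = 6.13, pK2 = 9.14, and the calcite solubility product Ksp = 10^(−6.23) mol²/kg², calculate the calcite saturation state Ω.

α₂ = 1 / (1 + [H⁺]/K2 + [H⁺]²/(K1K2)) = 1 / (1 + 10^+1.89 + 10^+0.77)
   = 1 / (1 + 77.625 + 5.8884) = 1/84.513 = 0.01183
[CO3²⁻] = α₂ × DIC = 0.01183 × 11.6 = 0.1373 mmol/kg
Ksp = 10^(−6.23) = 5.888×10^-7
Ω = [Ca²⁺][CO3²⁻]/Ksp = (11.9×10^-3)(1.373×10^-4) / 5.888×10^-7 = 2.77

Ω = 2.77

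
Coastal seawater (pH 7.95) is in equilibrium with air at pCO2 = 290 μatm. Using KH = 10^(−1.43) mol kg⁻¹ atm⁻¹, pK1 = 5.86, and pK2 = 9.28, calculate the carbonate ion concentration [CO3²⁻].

[CO3²⁻] = 0.0620 mmol/kg

[CO2*] = KH · pCO2 = 10^(−1.43) × 290×10^-6 = 1.077×10^-5 mol/kg
α₀ = 1/(1 + K1/[H⁺] + K1K2/[H⁺]²) = 1/(1 + 10^+2.09 + 10^+0.76) = 0.007705
DIC = [CO2*]/α₀ = 1.077×10^-5 / 0.007705 = 1.398 mmol/kg
[CO3²⁻] = α₂·DIC; α₂ = 0.04434, so [CO3²⁻] = 0.04434 × 1.398 = 0.0620 mmol/kg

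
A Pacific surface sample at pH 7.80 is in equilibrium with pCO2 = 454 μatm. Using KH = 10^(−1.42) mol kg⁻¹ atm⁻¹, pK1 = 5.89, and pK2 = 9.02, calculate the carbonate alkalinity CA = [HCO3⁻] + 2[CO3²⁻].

CA = 1.57 mmol/kg

[CO2*] = KH · pCO2 = 10^(−1.42) × 454×10^-6 = 1.726×10^-5 mol/kg
α₀ = 1/(1 + K1/[H⁺] + K1K2/[H⁺]²) = 1/(1 + 10^+1.91 + 10^+0.69) = 0.01147
DIC = [CO2*]/α₀ = 1.726×10^-5 / 0.01147 = 1.505 mmol/kg
CA = (α₁ + 2α₂)·DIC = (0.9323 + 2×0.05618) × 1.505 = 1.57 mmol/kg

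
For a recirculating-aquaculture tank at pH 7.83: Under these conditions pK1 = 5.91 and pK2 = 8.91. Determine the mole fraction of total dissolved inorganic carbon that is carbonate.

α₂ = 0.0759

α₂ = 1 / (1 + [H⁺]/K2 + [H⁺]²/(K1K2)) = 1 / (1 + 10^+1.08 + 10^-0.84)
   = 1 / (1 + 12.023 + 0.14454) = 1/13.167 = 0.07595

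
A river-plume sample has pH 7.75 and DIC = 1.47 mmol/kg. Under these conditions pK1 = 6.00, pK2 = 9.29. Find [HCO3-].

α₁ = 1 / (1 + [H⁺]/K1 + K2/[H⁺]) = 1 / (1 + 10^-1.75 + 10^-1.54)
   = 1 / (1 + 0.017783 + 0.028840) = 1/1.0466 = 0.9555
[HCO3⁻] = α₁ × DIC = 0.9555 × 1.47 = 1.40 mmol/kg

[HCO3⁻] = 1.40 mmol/kg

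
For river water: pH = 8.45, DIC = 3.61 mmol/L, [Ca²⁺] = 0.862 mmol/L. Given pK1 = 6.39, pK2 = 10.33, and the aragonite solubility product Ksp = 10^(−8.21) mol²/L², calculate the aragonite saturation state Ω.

Ω = 6.51

α₂ = 1 / (1 + [H⁺]/K2 + [H⁺]²/(K1K2)) = 1 / (1 + 10^+1.88 + 10^-0.18)
   = 1 / (1 + 75.858 + 0.66069) = 1/77.518 = 0.01290
[CO3²⁻] = α₂ × DIC = 0.01290 × 3.61 = 0.04657 mmol/L
Ksp = 10^(−8.21) = 6.166×10^-9
Ω = [Ca²⁺][CO3²⁻]/Ksp = (0.862×10^-3)(4.657×10^-5) / 6.166×10^-9 = 6.51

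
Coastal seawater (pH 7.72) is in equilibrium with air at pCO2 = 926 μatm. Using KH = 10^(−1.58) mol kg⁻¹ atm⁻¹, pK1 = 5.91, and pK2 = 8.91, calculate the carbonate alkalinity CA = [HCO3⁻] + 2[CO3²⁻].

CA = 1.78 mmol/kg

[CO2*] = KH · pCO2 = 10^(−1.58) × 926×10^-6 = 2.436×10^-5 mol/kg
α₀ = 1/(1 + K1/[H⁺] + K1K2/[H⁺]²) = 1/(1 + 10^+1.81 + 10^+0.62) = 0.01434
DIC = [CO2*]/α₀ = 2.436×10^-5 / 0.01434 = 1.698 mmol/kg
CA = (α₁ + 2α₂)·DIC = (0.9259 + 2×0.05978) × 1.698 = 1.78 mmol/kg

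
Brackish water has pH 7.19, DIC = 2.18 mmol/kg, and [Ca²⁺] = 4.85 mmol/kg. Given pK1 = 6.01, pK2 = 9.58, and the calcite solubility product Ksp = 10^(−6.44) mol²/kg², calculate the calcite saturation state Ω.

Ω = 0.111

α₂ = 1 / (1 + [H⁺]/K2 + [H⁺]²/(K1K2)) = 1 / (1 + 10^+2.39 + 10^+1.21)
   = 1 / (1 + 245.47 + 16.218) = 1/262.69 = 0.003807
[CO3²⁻] = α₂ × DIC = 0.003807 × 2.18 = 0.008299 mmol/kg = 8.299 μmol/kg
Ksp = 10^(−6.44) = 3.631×10^-7
Ω = [Ca²⁺][CO3²⁻]/Ksp = (4.85×10^-3)(8.299×10^-6) / 3.631×10^-7 = 0.111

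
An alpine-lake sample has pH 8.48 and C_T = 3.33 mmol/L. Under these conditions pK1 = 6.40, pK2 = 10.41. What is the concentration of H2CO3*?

α₀ = 1 / (1 + K1/[H⁺] + K1K2/[H⁺]²) = 1 / (1 + 10^+2.08 + 10^+0.15)
   = 1 / (1 + 120.23 + 1.4125) = 1/122.64 = 0.008154
[CO2*] = α₀ × DIC = 0.008154 × 3.33 = 0.0272 mmol/L

[CO2*] = 0.0272 mmol/L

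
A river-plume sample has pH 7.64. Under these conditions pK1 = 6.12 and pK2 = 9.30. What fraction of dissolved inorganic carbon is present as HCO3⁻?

α₁ = 1 / (1 + [H⁺]/K1 + K2/[H⁺]) = 1 / (1 + 10^-1.52 + 10^-1.66)
   = 1 / (1 + 0.030200 + 0.021878) = 1/1.0521 = 0.9505

α₁ = 0.951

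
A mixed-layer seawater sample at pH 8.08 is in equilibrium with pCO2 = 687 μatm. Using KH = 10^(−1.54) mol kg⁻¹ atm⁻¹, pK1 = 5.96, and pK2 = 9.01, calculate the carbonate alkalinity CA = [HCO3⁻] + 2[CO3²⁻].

[CO2*] = KH · pCO2 = 10^(−1.54) × 687×10^-6 = 1.981×10^-5 mol/kg
α₀ = 1/(1 + K1/[H⁺] + K1K2/[H⁺]²) = 1/(1 + 10^+2.12 + 10^+1.19) = 0.006742
DIC = [CO2*]/α₀ = 1.981×10^-5 / 0.006742 = 2.939 mmol/kg
CA = (α₁ + 2α₂)·DIC = (0.8888 + 2×0.1044) × 2.939 = 3.23 mmol/kg

CA = 3.23 mmol/kg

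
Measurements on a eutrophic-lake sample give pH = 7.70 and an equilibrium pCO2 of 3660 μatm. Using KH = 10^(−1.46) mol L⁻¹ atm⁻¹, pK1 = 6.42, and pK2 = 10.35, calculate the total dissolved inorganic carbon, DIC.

[CO2*] = KH · pCO2 = 10^(−1.46) × 3660×10^-6 = 1.269×10^-4 mol/L
α₀ = 1/(1 + K1/[H⁺] + K1K2/[H⁺]²) = 1/(1 + 10^+1.28 + 10^-1.37) = 0.04976
DIC = [CO2*]/α₀ = 1.269×10^-4 / 0.04976 = 2.55 mmol/L

DIC = 2.55 mmol/L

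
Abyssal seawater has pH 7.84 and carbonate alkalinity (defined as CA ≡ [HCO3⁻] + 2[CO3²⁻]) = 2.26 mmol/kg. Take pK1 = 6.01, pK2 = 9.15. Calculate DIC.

CA = [HCO3⁻] + 2[CO3²⁻] = (α₁ + 2α₂)·DIC
At pH 7.84: [H⁺]/K1 = 10^-1.83 = 0.014791, K2/[H⁺] = 10^-1.31 = 0.048978
α₁ = 1/(1 + 0.014791 + 0.048978) = 1/1.0638 = 0.9401; α₂ = α₁·K2/[H⁺] = 0.04604
α₁ + 2α₂ = 1.0321
DIC = CA / (α₁ + 2α₂) = 2.26 / 1.0321 = 2.19 mmol/kg

DIC = 2.19 mmol/kg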